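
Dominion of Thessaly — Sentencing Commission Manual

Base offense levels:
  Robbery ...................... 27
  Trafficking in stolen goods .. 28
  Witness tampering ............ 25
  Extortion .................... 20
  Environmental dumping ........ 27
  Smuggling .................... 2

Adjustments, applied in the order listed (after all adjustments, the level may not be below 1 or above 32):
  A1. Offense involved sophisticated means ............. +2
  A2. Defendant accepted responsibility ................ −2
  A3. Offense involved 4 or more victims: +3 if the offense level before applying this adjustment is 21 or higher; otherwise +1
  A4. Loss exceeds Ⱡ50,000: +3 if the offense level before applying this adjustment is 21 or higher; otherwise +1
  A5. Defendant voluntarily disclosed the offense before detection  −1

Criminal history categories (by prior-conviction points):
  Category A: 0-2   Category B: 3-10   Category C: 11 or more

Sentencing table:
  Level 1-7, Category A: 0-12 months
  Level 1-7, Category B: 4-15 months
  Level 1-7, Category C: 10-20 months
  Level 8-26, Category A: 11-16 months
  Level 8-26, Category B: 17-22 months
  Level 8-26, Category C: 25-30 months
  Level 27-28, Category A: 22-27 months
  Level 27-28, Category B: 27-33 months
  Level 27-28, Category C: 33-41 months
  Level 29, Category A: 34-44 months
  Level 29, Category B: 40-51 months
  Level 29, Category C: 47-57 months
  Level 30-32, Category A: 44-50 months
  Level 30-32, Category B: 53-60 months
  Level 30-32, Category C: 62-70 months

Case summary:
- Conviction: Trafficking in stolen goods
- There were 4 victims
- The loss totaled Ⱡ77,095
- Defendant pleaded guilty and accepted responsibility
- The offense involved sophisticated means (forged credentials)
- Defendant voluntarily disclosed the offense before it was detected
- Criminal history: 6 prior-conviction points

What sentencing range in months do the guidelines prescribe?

Base offense level for trafficking in stolen goods: 28.
A1 applies: 28 + 2 = 30.
A2 applies: 30 − 2 = 28.
A3 applies (level before this adjustment is 28 ≥ 21, so +3): 28 + 3 = 31.
A4 applies (level before this adjustment is 31 ≥ 21, so +3): 31 + 3 = 34.
A5 applies: 34 − 1 = 33.
Level 33 exceeds the maximum of 32; capped at 32.
Final offense level: 32.
Criminal history: 6 prior points → Category B (3-10).
Level 32 falls in the 30-32 band.
Grid: Level 30-32 × Category B = 53-60 months.

53-60 months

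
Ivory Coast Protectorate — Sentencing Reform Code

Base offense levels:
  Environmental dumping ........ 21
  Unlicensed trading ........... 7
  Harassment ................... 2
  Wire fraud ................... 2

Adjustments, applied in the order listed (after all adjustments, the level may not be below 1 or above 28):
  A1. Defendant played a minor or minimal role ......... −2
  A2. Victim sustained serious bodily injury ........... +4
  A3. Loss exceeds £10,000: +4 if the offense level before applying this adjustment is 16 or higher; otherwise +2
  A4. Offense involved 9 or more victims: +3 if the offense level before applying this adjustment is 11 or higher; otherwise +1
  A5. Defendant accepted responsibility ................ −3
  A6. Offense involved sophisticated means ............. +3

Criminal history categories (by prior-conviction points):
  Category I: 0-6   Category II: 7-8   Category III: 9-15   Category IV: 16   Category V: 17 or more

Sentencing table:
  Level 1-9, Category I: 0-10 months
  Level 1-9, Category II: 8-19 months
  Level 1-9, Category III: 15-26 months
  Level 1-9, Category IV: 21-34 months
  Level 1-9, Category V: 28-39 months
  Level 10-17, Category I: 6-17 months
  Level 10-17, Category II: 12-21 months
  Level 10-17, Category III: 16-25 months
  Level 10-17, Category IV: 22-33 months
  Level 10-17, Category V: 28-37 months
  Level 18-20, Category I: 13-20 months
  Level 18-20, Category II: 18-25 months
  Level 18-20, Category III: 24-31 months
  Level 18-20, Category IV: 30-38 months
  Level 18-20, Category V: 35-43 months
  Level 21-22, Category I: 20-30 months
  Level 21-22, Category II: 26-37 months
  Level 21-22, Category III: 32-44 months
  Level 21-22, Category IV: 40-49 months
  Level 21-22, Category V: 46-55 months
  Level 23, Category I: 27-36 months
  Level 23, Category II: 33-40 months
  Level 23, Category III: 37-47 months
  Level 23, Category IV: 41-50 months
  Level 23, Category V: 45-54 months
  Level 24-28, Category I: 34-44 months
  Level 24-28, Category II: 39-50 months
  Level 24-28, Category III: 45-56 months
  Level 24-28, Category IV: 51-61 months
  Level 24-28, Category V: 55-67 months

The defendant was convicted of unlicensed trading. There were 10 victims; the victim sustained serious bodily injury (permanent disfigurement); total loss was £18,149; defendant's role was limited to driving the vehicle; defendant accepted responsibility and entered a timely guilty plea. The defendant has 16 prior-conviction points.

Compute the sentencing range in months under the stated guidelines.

22-33 months

Base offense level for unlicensed trading: 7.
A1 applies: 7 − 2 = 5.
A2 applies: 5 + 4 = 9.
A3 applies (level before this adjustment is 9 < 16, so +2): 9 + 2 = 11.
A4 applies (level before this adjustment is 11 ≥ 11, so +3): 11 + 3 = 14.
A5 applies: 14 − 3 = 11.
Final offense level: 11.
Criminal history: 16 prior points → Category IV (16).
Level 11 falls in the 10-17 band.
Grid: Level 10-17 × Category IV = 22-33 months.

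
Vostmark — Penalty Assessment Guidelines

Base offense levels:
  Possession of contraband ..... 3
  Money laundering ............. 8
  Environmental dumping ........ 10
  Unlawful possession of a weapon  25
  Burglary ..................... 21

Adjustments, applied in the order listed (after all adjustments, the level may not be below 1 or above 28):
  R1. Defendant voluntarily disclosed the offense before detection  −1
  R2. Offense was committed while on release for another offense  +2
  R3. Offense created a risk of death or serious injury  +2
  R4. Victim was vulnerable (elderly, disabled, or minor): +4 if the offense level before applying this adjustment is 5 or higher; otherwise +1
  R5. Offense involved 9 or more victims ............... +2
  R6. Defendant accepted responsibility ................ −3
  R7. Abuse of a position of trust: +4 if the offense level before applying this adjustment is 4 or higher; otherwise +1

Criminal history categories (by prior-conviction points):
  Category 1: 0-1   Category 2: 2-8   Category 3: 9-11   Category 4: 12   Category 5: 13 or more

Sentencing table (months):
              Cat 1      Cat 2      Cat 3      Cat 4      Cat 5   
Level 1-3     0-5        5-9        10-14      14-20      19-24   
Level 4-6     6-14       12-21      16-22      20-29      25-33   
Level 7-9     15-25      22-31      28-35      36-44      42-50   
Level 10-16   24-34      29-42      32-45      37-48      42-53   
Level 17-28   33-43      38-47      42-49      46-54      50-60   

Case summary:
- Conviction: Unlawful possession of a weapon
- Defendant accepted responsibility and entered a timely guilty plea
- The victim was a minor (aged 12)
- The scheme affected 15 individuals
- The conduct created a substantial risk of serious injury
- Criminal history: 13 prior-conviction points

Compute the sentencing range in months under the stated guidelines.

50-60 months

Base offense level for unlawful possession of a weapon: 25.
R3 applies: 25 + 2 = 27.
R4 applies (level before this adjustment is 27 ≥ 5, so +4): 27 + 4 = 31.
R5 applies: 31 + 2 = 33.
R6 applies: 33 − 3 = 30.
Level 30 exceeds the maximum of 28; capped at 28.
Final offense level: 28.
Criminal history: 13 prior points → Category 5 (13+).
Level 28 falls in the 17-28 band.
Grid: Level 17-28 × Category 5 = 50-60 months.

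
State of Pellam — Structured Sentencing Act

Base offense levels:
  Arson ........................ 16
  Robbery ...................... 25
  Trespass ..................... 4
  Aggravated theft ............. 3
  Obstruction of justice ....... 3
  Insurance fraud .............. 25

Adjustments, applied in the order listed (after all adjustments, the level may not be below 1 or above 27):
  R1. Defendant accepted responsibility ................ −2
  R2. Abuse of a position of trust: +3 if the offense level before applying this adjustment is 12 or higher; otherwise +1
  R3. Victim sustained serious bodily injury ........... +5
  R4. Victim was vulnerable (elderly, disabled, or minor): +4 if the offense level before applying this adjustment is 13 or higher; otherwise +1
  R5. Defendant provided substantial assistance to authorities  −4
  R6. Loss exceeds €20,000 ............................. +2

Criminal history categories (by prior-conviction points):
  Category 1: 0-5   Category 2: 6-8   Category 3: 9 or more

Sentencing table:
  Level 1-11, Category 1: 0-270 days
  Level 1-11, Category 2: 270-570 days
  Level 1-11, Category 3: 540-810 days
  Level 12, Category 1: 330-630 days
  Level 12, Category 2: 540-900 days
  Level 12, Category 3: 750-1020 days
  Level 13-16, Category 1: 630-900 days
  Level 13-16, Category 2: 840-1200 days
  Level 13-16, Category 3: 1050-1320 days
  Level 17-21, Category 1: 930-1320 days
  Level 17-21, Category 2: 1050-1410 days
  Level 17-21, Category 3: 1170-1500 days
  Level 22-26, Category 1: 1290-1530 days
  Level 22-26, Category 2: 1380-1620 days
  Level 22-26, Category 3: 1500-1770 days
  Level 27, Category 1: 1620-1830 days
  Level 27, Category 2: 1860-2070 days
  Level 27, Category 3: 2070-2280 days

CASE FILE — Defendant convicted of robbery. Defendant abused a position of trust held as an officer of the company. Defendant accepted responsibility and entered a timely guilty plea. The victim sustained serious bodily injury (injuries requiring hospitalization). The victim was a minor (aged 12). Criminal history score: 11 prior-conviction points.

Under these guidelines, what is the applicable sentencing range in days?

Base offense level for robbery: 25.
R1 applies: 25 − 2 = 23.
R2 applies (level before this adjustment is 23 ≥ 12, so +3): 23 + 3 = 26.
R3 applies: 26 + 5 = 31.
R4 applies (level before this adjustment is 31 ≥ 13, so +4): 31 + 4 = 35.
R5 does not apply.
R6 does not apply.
Level 35 exceeds the maximum of 27; capped at 27.
Final offense level: 27.
Criminal history: 11 prior points → Category 3 (9+).
Level 27 falls in the 27 band.
Grid: Level 27 × Category 3 = 2070-2280 days.

2070-2280 days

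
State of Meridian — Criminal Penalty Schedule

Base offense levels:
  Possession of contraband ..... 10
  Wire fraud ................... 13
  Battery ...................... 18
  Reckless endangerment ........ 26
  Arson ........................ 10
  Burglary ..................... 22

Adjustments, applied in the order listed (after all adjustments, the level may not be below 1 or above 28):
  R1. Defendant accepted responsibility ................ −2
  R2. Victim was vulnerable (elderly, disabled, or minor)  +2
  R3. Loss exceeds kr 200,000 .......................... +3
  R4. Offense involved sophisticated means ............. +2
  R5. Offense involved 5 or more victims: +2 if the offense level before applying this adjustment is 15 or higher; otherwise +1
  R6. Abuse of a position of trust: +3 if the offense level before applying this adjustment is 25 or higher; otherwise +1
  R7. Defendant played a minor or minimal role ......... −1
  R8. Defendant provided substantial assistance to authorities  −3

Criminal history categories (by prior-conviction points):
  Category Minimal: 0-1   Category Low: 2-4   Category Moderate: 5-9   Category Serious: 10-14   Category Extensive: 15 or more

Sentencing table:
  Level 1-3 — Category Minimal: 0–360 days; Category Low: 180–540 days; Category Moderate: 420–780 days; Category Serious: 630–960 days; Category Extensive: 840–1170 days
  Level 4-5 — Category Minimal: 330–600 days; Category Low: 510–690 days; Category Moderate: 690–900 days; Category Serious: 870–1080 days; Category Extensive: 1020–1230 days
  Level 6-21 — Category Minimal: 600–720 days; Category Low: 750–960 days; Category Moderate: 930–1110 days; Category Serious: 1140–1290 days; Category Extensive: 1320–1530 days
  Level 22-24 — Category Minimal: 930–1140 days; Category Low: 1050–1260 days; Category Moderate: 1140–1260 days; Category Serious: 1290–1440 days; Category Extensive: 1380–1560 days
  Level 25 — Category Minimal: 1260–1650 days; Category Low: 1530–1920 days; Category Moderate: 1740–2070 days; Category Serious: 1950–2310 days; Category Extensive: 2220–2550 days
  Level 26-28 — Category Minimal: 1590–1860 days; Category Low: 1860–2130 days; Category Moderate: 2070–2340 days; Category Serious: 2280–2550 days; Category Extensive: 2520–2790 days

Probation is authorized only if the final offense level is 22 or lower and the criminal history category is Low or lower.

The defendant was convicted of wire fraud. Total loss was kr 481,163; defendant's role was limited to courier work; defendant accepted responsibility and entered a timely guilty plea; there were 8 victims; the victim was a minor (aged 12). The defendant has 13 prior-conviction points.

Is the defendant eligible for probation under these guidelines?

No

Base offense level for wire fraud: 13.
R1 applies: 13 − 2 = 11.
R2 applies: 11 + 2 = 13.
R3 applies: 13 + 3 = 16.
R5 applies (level before this adjustment is 16 ≥ 15, so +2): 16 + 2 = 18.
R7 applies: 18 − 1 = 17.
R8 does not apply.
Final offense level: 17.
Criminal history: 13 prior points → Category Serious (10-14).
Level 17 falls in the 6-21 band.
Grid: Level 6-21 × Category Serious = 1140-1290 days.
Probation check: level 17 ≤ 22 and category Serious > Low → not eligible.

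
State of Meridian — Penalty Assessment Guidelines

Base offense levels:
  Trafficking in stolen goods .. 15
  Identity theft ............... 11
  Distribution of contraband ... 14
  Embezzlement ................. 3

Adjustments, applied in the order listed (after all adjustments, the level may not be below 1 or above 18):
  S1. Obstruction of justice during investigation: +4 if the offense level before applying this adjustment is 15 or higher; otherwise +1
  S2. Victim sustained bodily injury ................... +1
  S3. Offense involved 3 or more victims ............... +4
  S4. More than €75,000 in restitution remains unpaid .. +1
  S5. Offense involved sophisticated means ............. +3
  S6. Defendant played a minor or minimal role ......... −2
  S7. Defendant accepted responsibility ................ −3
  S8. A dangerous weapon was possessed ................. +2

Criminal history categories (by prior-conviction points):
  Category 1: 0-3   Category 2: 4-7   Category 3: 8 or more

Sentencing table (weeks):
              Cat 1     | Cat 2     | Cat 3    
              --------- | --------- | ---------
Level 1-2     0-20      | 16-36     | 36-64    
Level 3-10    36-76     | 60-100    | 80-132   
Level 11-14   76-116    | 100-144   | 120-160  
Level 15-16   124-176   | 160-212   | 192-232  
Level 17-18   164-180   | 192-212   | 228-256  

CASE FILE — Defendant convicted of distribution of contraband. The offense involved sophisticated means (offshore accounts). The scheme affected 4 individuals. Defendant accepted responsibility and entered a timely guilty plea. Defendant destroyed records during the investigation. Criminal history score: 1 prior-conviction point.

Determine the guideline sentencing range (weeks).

164-180 weeks

Base offense level for distribution of contraband: 14.
S1 applies (level before this adjustment is 14 < 15, so +1): 14 + 1 = 15.
S2 does not apply.
S3 applies: 15 + 4 = 19.
S4 does not apply.
S5 applies: 19 + 3 = 22.
S7 applies: 22 − 3 = 19.
S8 does not apply.
Level 19 exceeds the maximum of 18; capped at 18.
Final offense level: 18.
Criminal history: 1 prior point → Category 1 (0-3).
Level 18 falls in the 17-18 band.
Grid: Level 17-18 × Category 1 = 164-180 weeks.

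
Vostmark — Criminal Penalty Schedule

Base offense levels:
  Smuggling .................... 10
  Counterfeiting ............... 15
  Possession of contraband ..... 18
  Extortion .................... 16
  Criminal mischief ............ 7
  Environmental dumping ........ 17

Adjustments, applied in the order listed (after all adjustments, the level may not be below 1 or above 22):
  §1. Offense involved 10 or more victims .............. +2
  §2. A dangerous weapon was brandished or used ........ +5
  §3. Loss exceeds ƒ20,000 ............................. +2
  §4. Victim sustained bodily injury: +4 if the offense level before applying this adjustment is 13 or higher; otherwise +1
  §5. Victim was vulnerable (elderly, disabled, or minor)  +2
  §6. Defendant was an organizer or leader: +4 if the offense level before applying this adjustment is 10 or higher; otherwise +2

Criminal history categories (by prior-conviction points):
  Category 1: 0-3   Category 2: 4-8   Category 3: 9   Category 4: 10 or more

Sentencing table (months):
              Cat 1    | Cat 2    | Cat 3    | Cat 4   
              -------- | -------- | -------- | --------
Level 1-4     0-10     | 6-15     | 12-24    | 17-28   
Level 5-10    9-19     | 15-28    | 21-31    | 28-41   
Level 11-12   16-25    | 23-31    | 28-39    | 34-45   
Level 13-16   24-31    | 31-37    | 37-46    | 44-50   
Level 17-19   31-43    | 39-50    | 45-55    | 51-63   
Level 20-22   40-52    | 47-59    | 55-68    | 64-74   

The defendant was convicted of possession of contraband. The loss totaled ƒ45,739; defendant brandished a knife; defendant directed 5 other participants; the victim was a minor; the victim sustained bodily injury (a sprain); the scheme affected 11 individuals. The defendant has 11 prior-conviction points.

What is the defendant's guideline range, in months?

64-74 months

Base offense level for possession of contraband: 18.
§1 applies: 18 + 2 = 20.
§2 applies: 20 + 5 = 25.
§3 applies: 25 + 2 = 27.
§4 applies (level before this adjustment is 27 ≥ 13, so +4): 27 + 4 = 31.
§5 applies: 31 + 2 = 33.
§6 applies (level before this adjustment is 33 ≥ 10, so +4): 33 + 4 = 37.
Level 37 exceeds the maximum of 22; capped at 22.
Final offense level: 22.
Criminal history: 11 prior points → Category 4 (10+).
Level 22 falls in the 20-22 band.
Grid: Level 20-22 × Category 4 = 64-74 months.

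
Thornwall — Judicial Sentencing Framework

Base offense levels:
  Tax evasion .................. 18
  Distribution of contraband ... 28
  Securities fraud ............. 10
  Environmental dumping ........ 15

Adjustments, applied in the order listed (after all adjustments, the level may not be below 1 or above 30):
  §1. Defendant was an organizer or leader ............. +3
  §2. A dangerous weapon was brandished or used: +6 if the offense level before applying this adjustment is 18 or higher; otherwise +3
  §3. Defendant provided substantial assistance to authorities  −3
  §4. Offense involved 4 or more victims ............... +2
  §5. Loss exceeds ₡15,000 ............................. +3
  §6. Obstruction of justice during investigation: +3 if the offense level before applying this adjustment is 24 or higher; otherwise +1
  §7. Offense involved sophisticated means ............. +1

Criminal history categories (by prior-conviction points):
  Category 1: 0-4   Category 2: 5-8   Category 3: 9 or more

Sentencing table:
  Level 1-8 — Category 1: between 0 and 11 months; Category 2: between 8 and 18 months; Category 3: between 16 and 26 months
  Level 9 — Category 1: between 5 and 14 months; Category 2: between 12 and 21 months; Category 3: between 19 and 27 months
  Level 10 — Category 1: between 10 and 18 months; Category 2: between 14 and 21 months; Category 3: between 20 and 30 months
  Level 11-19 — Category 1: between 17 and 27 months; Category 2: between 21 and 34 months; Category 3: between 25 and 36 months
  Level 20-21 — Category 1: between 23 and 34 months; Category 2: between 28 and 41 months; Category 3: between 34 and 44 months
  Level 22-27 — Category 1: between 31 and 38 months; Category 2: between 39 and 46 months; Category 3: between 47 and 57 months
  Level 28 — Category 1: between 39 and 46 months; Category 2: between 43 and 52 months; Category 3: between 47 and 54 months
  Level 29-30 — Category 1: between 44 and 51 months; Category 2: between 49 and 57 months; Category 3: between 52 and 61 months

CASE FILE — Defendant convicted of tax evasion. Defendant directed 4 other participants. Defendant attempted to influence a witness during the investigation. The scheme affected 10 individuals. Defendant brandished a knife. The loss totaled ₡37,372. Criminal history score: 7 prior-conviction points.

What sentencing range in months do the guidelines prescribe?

49-57 months

Base offense level for tax evasion: 18.
§1 applies: 18 + 3 = 21.
§2 applies (level before this adjustment is 21 ≥ 18, so +6): 21 + 6 = 27.
§3 does not apply.
§4 applies: 27 + 2 = 29.
§5 applies: 29 + 3 = 32.
§6 applies (level before this adjustment is 32 ≥ 24, so +3): 32 + 3 = 35.
§7 does not apply.
Level 35 exceeds the maximum of 30; capped at 30.
Final offense level: 30.
Criminal history: 7 prior points → Category 2 (5-8).
Level 30 falls in the 29-30 band.
Grid: Level 29-30 × Category 2 = 49-57 months.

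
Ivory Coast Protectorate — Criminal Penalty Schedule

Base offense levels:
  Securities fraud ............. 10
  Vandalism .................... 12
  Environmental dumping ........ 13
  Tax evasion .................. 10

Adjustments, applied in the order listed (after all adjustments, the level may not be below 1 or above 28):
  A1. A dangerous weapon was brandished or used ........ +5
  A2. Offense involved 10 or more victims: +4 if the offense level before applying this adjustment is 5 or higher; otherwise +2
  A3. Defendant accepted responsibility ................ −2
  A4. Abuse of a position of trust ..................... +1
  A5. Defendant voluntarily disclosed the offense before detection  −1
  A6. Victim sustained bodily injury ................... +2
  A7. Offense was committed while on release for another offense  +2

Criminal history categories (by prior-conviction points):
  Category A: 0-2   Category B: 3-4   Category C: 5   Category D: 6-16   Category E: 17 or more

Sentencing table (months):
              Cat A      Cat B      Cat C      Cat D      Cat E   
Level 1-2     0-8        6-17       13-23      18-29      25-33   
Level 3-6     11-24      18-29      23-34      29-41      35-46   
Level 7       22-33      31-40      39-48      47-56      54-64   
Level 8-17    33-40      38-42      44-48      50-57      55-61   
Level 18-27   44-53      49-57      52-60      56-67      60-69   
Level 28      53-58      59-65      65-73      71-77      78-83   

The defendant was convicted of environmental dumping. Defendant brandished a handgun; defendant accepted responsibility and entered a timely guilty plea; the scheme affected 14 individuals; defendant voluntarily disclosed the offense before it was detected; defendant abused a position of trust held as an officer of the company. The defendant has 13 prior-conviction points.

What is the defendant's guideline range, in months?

Base offense level for environmental dumping: 13.
A1 applies: 13 + 5 = 18.
A2 applies (level before this adjustment is 18 ≥ 5, so +4): 18 + 4 = 22.
A3 applies: 22 − 2 = 20.
A4 applies: 20 + 1 = 21.
A5 applies: 21 − 1 = 20.
Final offense level: 20.
Criminal history: 13 prior points → Category D (6-16).
Level 20 falls in the 18-27 band.
Grid: Level 18-27 × Category D = 56-67 months.

56-67 months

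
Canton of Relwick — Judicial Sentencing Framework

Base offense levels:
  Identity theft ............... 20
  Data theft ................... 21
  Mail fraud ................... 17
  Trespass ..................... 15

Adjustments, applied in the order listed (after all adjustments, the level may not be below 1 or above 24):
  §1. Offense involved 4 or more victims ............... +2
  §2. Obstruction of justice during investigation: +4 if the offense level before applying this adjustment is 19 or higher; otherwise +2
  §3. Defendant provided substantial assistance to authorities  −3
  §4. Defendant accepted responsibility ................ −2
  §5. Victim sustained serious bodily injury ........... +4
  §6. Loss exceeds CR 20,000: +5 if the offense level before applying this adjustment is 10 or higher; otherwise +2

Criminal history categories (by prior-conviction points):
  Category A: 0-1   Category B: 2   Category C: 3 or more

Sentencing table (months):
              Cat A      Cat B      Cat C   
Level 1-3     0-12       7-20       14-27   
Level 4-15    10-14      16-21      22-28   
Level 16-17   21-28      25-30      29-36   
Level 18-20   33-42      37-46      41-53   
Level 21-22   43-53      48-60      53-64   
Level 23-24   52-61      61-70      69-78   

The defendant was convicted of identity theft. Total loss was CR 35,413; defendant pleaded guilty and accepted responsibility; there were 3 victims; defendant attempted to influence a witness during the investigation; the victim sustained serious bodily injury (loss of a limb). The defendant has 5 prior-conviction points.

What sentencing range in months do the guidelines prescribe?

69-78 months

Base offense level for identity theft: 20.
§1 does not apply.
§2 applies (level before this adjustment is 20 ≥ 19, so +4): 20 + 4 = 24.
§3 does not apply.
§4 applies: 24 − 2 = 22.
§5 applies: 22 + 4 = 26.
§6 applies (level before this adjustment is 26 ≥ 10, so +5): 26 + 5 = 31.
Level 31 exceeds the maximum of 24; capped at 24.
Final offense level: 24.
Criminal history: 5 prior points → Category C (3+).
Level 24 falls in the 23-24 band.
Grid: Level 23-24 × Category C = 69-78 months.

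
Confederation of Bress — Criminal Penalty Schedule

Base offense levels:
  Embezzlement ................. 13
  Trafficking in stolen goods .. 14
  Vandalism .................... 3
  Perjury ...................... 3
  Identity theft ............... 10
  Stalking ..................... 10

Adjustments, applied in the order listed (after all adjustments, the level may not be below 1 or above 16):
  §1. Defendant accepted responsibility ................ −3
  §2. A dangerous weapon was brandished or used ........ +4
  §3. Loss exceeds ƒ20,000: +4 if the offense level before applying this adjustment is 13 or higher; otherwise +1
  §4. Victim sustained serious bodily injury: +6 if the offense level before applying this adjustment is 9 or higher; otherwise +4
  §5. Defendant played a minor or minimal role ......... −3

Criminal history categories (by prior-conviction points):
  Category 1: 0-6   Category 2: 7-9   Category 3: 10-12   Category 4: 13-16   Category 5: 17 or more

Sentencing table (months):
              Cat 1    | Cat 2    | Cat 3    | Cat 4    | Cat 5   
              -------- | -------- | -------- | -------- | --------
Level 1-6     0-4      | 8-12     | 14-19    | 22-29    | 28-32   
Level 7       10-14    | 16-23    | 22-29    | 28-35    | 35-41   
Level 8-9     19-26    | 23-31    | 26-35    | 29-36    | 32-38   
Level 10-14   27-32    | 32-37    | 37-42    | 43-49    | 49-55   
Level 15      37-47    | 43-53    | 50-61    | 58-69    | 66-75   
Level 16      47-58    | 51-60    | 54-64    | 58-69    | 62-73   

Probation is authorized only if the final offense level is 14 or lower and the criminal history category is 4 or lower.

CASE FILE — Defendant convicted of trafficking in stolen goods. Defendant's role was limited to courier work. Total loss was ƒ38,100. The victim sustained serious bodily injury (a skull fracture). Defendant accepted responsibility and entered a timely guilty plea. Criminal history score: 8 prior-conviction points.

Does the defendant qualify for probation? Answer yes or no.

Base offense level for trafficking in stolen goods: 14.
§1 applies: 14 − 3 = 11.
§3 applies (level before this adjustment is 11 < 13, so +1): 11 + 1 = 12.
§4 applies (level before this adjustment is 12 ≥ 9, so +6): 12 + 6 = 18.
§5 applies: 18 − 3 = 15.
Final offense level: 15.
Criminal history: 8 prior points → Category 2 (7-9).
Level 15 falls in the 15 band.
Grid: Level 15 × Category 2 = 43-53 months.
Probation check: level 15 > 14 and category 2 ≤ 4 → not eligible.

No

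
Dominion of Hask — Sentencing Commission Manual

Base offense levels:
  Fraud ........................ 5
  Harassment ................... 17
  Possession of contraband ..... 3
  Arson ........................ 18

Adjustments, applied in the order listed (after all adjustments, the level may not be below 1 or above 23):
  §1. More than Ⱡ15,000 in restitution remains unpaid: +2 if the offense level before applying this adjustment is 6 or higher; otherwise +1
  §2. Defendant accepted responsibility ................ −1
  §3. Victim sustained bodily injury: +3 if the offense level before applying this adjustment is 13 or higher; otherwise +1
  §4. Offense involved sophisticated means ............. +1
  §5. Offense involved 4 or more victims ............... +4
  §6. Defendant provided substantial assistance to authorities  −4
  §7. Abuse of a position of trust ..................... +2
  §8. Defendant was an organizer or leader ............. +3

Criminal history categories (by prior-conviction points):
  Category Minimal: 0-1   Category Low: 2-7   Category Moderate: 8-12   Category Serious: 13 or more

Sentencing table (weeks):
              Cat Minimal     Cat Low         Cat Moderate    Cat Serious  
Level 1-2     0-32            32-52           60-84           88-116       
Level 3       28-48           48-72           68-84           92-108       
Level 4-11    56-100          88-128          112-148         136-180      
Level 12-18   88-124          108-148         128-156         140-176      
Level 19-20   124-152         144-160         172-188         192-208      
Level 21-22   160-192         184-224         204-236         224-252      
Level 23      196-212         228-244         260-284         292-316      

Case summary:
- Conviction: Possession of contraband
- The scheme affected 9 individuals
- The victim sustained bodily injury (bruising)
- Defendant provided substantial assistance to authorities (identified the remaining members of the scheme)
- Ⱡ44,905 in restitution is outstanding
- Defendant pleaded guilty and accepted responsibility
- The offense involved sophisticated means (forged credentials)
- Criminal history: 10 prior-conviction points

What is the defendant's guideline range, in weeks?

112-148 weeks

Base offense level for possession of contraband: 3.
§1 applies (level before this adjustment is 3 < 6, so +1): 3 + 1 = 4.
§2 applies: 4 − 1 = 3.
§3 applies (level before this adjustment is 3 < 13, so +1): 3 + 1 = 4.
§4 applies: 4 + 1 = 5.
§5 applies: 5 + 4 = 9.
§6 applies: 9 − 4 = 5.
Final offense level: 5.
Criminal history: 10 prior points → Category Moderate (8-12).
Level 5 falls in the 4-11 band.
Grid: Level 4-11 × Category Moderate = 112-148 weeks.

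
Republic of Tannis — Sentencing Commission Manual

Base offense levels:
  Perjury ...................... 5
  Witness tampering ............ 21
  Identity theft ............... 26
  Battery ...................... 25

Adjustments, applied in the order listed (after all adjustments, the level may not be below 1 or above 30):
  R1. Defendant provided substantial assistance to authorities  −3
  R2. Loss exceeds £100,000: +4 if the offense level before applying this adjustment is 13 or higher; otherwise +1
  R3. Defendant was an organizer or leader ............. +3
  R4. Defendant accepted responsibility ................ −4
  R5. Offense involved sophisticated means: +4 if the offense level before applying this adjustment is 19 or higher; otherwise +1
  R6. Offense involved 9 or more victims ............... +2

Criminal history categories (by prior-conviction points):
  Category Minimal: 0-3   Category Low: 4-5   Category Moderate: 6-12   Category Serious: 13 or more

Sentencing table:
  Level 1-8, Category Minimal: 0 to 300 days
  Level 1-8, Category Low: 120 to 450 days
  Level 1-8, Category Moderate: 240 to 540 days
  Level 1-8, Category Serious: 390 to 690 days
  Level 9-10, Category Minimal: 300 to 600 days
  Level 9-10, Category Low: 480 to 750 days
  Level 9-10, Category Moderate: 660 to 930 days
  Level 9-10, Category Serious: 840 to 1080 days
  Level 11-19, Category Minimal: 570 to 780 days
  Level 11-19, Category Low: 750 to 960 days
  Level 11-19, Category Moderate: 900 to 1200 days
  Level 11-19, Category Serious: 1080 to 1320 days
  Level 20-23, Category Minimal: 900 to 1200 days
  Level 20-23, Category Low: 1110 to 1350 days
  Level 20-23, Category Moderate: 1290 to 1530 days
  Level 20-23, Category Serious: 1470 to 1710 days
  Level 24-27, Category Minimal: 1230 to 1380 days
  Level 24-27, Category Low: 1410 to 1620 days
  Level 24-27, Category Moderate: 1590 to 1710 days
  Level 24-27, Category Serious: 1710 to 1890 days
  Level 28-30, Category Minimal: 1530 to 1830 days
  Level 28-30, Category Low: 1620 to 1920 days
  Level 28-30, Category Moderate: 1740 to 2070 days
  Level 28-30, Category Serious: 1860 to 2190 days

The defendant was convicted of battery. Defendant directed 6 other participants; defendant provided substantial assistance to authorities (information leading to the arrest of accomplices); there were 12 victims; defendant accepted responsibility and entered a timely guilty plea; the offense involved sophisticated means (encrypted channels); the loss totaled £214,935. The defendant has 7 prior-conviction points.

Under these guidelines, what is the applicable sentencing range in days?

1740-2070 days

Base offense level for battery: 25.
R1 applies: 25 − 3 = 22.
R2 applies (level before this adjustment is 22 ≥ 13, so +4): 22 + 4 = 26.
R3 applies: 26 + 3 = 29.
R4 applies: 29 − 4 = 25.
R5 applies (level before this adjustment is 25 ≥ 19, so +4): 25 + 4 = 29.
R6 applies: 29 + 2 = 31.
Level 31 exceeds the maximum of 30; capped at 30.
Final offense level: 30.
Criminal history: 7 prior points → Category Moderate (6-12).
Level 30 falls in the 28-30 band.
Grid: Level 28-30 × Category Moderate = 1740-2070 days.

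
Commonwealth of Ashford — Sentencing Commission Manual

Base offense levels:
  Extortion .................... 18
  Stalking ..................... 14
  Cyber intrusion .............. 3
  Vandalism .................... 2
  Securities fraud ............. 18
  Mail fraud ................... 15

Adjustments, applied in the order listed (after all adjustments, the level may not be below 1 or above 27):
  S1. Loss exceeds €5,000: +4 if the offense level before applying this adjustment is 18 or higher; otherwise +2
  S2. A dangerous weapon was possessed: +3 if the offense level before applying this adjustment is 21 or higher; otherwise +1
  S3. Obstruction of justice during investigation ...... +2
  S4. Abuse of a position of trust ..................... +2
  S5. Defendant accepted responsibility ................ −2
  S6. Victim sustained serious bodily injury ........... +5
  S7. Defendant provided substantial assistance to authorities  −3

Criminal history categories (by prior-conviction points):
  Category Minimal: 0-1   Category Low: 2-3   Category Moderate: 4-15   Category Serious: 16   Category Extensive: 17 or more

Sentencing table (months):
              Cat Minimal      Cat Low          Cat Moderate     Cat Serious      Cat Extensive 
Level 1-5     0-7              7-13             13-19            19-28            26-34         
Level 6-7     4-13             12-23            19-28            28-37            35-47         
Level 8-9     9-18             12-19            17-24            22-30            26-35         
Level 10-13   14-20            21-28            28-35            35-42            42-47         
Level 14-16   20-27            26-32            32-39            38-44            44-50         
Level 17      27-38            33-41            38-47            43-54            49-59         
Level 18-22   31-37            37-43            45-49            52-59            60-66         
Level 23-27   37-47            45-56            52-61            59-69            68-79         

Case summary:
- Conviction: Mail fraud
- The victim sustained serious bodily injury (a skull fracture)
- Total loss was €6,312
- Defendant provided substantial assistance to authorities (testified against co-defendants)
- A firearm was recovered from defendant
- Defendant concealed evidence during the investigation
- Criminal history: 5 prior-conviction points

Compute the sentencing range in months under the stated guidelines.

45-49 months

Base offense level for mail fraud: 15.
S1 applies (level before this adjustment is 15 < 18, so +2): 15 + 2 = 17.
S2 applies (level before this adjustment is 17 < 21, so +1): 17 + 1 = 18.
S3 applies: 18 + 2 = 20.
S5 does not apply.
S6 applies: 20 + 5 = 25.
S7 applies: 25 − 3 = 22.
Final offense level: 22.
Criminal history: 5 prior points → Category Moderate (4-15).
Level 22 falls in the 18-22 band.
Grid: Level 18-22 × Category Moderate = 45-49 months.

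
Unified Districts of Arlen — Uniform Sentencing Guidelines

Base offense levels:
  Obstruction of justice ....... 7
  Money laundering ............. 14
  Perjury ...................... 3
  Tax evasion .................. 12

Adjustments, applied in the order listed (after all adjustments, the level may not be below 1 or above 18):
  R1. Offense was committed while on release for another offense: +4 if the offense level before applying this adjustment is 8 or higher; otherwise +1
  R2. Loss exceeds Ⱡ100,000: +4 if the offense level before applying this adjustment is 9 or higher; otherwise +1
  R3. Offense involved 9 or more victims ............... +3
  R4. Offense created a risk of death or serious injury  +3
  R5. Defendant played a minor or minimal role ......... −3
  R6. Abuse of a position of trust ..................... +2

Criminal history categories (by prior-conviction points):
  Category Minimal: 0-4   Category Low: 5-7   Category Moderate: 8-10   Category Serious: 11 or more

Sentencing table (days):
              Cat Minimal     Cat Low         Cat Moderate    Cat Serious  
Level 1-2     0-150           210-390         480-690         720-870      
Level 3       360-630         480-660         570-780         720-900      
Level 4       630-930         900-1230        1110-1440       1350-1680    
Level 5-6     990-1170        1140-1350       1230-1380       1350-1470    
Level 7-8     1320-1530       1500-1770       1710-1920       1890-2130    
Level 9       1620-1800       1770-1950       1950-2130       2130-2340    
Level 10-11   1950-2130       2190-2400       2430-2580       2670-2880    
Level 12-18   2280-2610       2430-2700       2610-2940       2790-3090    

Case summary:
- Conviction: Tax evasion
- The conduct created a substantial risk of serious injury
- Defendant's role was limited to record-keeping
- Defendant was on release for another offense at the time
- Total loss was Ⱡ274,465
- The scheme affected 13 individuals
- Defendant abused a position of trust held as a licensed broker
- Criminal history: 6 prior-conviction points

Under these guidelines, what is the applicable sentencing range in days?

Base offense level for tax evasion: 12.
R1 applies (level before this adjustment is 12 ≥ 8, so +4): 12 + 4 = 16.
R2 applies (level before this adjustment is 16 ≥ 9, so +4): 16 + 4 = 20.
R3 applies: 20 + 3 = 23.
R4 applies: 23 + 3 = 26.
R5 applies: 26 − 3 = 23.
R6 applies: 23 + 2 = 25.
Level 25 exceeds the maximum of 18; capped at 18.
Final offense level: 18.
Criminal history: 6 prior points → Category Low (5-7).
Level 18 falls in the 12-18 band.
Grid: Level 12-18 × Category Low = 2430-2700 days.

2430-2700 days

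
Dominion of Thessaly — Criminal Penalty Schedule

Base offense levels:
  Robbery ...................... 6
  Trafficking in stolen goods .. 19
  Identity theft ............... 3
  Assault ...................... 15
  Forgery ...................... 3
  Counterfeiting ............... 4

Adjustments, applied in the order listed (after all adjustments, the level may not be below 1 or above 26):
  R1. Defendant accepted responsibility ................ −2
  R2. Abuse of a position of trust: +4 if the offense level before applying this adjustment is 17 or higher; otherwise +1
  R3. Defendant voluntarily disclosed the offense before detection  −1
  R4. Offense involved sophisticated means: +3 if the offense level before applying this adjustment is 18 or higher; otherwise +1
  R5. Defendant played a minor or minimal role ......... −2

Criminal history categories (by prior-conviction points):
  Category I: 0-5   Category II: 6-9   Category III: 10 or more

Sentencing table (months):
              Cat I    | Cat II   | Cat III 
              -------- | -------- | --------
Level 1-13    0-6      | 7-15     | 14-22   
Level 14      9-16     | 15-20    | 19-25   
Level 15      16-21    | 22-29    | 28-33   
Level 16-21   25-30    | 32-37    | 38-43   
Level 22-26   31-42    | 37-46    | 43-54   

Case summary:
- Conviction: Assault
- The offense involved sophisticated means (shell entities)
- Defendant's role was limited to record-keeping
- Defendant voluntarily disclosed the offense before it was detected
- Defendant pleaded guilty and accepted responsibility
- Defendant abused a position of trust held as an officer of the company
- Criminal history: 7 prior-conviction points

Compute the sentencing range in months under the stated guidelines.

7-15 months

Base offense level for assault: 15.
R1 applies: 15 − 2 = 13.
R2 applies (level before this adjustment is 13 < 17, so +1): 13 + 1 = 14.
R3 applies: 14 − 1 = 13.
R4 applies (level before this adjustment is 13 < 18, so +1): 13 + 1 = 14.
R5 applies: 14 − 2 = 12.
Final offense level: 12.
Criminal history: 7 prior points → Category II (6-9).
Level 12 falls in the 1-13 band.
Grid: Level 1-13 × Category II = 7-15 months.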